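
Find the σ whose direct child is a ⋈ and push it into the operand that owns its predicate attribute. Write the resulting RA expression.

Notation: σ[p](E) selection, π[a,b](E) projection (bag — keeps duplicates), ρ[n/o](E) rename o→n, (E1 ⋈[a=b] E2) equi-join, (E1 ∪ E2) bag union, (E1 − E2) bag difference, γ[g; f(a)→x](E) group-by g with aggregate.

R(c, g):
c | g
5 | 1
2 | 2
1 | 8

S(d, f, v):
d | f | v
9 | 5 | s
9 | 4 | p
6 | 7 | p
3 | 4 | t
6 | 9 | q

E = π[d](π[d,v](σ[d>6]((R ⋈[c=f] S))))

σ filters on d, owned by the right side.
E' = π[d](π[d,v]((R ⋈[c=f] σ[d>6](S))))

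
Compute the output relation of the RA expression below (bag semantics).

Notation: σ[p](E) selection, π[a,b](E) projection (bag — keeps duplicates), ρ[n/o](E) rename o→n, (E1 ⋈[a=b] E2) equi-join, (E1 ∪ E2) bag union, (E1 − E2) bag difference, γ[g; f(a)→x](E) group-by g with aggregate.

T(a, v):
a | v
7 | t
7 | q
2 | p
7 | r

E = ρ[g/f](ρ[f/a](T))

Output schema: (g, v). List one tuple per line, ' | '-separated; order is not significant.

Stepwise |·|:
  T → 4
  ρ[f/a](T) → 4
  ρ[g/f](ρ[f/a](T)) → 4

== RESULT ==
g | v
2 | p
7 | q
7 | r
7 | t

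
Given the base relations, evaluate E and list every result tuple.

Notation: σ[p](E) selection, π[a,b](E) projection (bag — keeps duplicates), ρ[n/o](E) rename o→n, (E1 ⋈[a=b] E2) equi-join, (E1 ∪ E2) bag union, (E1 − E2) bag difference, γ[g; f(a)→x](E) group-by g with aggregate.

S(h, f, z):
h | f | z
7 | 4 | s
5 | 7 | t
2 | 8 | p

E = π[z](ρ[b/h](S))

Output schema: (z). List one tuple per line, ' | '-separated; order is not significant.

Subexpression sizes:
  S → 3
  ρ[b/h](S) → 3
  π[z](ρ[b/h](S)) → 3

== RESULT ==
z
p
s
t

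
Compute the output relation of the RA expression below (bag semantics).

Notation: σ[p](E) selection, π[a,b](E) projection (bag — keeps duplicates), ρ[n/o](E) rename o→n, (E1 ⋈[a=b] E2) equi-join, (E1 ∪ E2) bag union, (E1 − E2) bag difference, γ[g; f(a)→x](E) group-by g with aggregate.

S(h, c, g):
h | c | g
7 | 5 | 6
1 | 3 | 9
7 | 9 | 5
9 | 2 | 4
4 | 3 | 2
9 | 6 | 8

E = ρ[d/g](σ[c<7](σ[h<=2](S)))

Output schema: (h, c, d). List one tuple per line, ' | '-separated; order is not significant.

Subexpression sizes:
  S → 6
  σ[h<=2](S) → 1
  σ[c<7](σ[h<=2](S)) → 1
  ρ[d/g](σ[c<7](σ[h<=2](S))) → 1

== RESULT ==
h | c | d
1 | 3 | 9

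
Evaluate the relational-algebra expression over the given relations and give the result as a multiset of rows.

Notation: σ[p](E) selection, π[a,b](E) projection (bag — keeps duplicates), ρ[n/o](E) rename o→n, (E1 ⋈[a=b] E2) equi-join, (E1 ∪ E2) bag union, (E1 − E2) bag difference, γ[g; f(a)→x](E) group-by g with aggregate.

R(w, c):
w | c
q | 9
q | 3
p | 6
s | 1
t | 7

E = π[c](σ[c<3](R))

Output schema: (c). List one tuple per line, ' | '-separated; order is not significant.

Stepwise |·|:
  R → 5
  σ[c<3](R) → 1
  π[c](σ[c<3](R)) → 1

== RESULT ==
c
1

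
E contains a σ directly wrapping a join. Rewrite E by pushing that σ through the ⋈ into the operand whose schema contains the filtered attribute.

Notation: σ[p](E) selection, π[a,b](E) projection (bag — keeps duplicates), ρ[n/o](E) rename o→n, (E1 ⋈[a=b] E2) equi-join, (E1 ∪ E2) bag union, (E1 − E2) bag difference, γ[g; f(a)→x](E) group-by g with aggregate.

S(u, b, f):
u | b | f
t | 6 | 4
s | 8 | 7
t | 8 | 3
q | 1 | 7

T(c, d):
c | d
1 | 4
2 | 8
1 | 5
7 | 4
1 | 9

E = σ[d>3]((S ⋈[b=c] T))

σ filters on d, owned by the right side.
E' = (S ⋈[b=c] σ[d>3](T))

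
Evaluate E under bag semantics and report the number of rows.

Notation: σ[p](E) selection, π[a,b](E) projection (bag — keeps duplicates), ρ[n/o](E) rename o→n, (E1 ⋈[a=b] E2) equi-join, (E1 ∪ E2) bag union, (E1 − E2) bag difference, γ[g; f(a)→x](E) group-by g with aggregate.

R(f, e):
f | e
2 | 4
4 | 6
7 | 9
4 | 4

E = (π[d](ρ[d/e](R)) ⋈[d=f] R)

Row counts bottom-up:
  R → 4
  ρ[d/e](R) → 4
  π[d](ρ[d/e](R)) → 4
  R → 4
  (π[d](ρ[d/e](R)) ⋈[d=f] R) → 4

|E| = 4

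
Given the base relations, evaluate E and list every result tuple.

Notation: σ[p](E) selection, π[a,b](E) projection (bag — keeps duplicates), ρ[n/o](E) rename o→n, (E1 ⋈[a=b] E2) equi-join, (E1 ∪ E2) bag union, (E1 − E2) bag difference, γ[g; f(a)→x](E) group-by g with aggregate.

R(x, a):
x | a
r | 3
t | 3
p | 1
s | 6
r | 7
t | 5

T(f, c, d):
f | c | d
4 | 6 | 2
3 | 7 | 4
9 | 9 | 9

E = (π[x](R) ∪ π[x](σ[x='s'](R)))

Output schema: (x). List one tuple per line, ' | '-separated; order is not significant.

Subexpression sizes:
  R → 6
  π[x](R) → 6
  R → 6
  σ[x='s'](R) → 1
  π[x](σ[x='s'](R)) → 1
  (π[x](R) ∪ π[x](σ[x='s'](R))) → 7

== RESULT ==
x
p
r
r
s
s
t
t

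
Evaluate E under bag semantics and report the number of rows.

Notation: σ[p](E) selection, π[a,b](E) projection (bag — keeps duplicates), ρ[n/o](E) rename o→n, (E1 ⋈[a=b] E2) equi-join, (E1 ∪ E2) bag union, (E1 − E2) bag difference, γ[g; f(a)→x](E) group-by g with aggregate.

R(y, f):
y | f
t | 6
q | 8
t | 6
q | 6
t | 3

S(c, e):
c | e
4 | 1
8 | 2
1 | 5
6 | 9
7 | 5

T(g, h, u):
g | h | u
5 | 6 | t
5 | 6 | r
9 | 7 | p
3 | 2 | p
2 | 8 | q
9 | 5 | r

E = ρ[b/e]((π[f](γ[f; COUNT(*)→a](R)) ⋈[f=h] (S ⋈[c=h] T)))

Row counts bottom-up:
  R → 5
  γ[f; COUNT(*)→a](R) → 3
  π[f](γ[f; COUNT(*)→a](R)) → 3
  S → 5
  T → 6
  (S ⋈[c=h] T) → 4
  (π[f](γ[f; COUNT(*)→a](R)) ⋈[f=h] (S ⋈[c=h] T)) → 3
  ρ[b/e]((π[f](γ[f; COUNT(*)→a](R)) ⋈[f=h] (S ⋈[c=h] T))) → 3

|E| = 3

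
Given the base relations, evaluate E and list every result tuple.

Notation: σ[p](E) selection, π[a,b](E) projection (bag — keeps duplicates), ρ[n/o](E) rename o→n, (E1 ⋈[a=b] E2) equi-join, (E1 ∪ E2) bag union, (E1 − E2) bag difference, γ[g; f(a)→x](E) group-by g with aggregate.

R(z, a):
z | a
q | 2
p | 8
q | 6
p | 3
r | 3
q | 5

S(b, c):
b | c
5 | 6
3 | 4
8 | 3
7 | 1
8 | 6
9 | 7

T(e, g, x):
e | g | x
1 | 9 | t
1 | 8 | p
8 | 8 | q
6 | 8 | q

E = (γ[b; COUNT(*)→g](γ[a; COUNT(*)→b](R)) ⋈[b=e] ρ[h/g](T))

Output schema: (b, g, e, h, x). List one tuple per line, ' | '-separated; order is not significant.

Per-node cardinality:
  R → 6
  γ[a; COUNT(*)→b](R) → 5
  γ[b; COUNT(*)→g](γ[a; COUNT(*)→b](R)) → 2
  T → 4
  ρ[h/g](T) → 4
  (γ[b; COUNT(*)→g](γ[a; COUNT(*)→b](R)) ⋈[b=e] ρ[h/g](T)) → 2

== RESULT ==
b | g | e | h | x
1 | 4 | 1 | 8 | p
1 | 4 | 1 | 9 | t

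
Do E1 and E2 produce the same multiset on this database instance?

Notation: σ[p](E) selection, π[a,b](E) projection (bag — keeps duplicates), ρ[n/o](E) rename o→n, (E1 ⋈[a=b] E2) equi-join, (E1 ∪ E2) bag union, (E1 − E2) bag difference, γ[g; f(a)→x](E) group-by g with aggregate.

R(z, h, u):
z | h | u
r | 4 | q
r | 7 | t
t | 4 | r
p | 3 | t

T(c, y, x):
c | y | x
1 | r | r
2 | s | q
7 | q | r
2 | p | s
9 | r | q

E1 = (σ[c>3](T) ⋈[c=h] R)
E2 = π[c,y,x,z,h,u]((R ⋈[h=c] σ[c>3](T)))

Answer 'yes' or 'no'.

E1 per-node cardinality:
  T → 5
  σ[c>3](T) → 2
  R → 4
  (σ[c>3](T) ⋈[c=h] R) → 1
E2 per-node cardinality:
  R → 4
  T → 5
  σ[c>3](T) → 2
  (R ⋈[h=c] σ[c>3](T)) → 1
  π[c,y,x,z,h,u]((R ⋈[h=c] σ[c>3](T))) → 1

E1 and E2 produce the same multiset:
c | y | x | z | h | u
7 | q | r | r | 7 | t

yes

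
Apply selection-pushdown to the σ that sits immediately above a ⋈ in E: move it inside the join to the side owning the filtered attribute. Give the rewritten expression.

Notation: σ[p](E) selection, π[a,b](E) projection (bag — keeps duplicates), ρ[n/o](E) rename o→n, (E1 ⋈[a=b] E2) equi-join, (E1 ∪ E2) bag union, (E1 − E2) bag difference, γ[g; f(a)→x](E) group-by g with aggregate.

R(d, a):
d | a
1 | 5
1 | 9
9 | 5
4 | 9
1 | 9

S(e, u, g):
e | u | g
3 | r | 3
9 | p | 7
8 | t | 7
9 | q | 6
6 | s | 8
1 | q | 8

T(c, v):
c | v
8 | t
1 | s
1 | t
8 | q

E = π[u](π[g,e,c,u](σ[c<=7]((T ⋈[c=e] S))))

σ filters on c, owned by the left side.
E' = π[u](π[g,e,c,u]((σ[c<=7](T) ⋈[c=e] S)))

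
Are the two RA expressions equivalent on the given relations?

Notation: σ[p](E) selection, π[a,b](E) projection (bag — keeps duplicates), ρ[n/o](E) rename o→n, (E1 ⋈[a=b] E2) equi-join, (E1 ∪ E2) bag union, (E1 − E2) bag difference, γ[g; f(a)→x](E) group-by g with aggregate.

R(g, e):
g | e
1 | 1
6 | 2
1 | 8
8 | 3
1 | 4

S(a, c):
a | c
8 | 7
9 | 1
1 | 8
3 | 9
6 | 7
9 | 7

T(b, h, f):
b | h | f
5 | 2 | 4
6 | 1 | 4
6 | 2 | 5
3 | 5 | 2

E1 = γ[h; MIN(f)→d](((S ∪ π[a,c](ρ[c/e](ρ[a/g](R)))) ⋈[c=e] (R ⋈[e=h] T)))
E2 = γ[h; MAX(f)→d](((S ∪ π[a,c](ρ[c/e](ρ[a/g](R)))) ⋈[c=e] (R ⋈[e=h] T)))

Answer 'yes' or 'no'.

E1 stepwise |·|:
  S → 6
  R → 5
  ρ[a/g](R) → 5
  ρ[c/e](ρ[a/g](R)) → 5
  π[a,c](ρ[c/e](ρ[a/g](R))) → 5
  (S ∪ π[a,c](ρ[c/e](ρ[a/g](R)))) → 11
  R → 5
  T → 4
  (R ⋈[e=h] T) → 3
  ((S ∪ π[a,c](ρ[c/e](ρ[a/g](R)))) ⋈[c=e] (R ⋈[e=h] T)) → 4
  γ[h; MIN(f)→d](((S ∪ π[a,c](ρ[c/e](ρ[a/g](R)))) ⋈[c=e] (R ⋈[e=h] T))) → 2
E2 stepwise |·|:
  S → 6
  R → 5
  ρ[a/g](R) → 5
  ρ[c/e](ρ[a/g](R)) → 5
  π[a,c](ρ[c/e](ρ[a/g](R))) → 5
  (S ∪ π[a,c](ρ[c/e](ρ[a/g](R)))) → 11
  R → 5
  T → 4
  (R ⋈[e=h] T) → 3
  ((S ∪ π[a,c](ρ[c/e](ρ[a/g](R)))) ⋈[c=e] (R ⋈[e=h] T)) → 4
  γ[h; MAX(f)→d](((S ∪ π[a,c](ρ[c/e](ρ[a/g](R)))) ⋈[c=e] (R ⋈[e=h] T))) → 2

E1 result:
h | d
1 | 4
2 | 4
E2 result:
h | d
1 | 4
2 | 5
Witness: (2, 4) appears 1× in E1 but 0× in E2.

no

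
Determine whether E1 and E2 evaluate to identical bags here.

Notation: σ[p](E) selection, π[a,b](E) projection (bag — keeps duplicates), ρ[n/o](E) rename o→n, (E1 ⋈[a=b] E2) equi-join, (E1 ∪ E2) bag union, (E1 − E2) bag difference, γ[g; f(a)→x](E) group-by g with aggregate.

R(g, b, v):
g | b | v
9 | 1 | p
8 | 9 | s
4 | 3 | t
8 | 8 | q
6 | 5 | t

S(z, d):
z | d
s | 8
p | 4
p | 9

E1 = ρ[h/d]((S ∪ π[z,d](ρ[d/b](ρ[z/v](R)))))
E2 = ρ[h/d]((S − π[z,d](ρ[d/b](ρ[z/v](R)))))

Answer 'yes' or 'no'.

E1 subexpression sizes:
  S → 3
  R → 5
  ρ[z/v](R) → 5
  ρ[d/b](ρ[z/v](R)) → 5
  π[z,d](ρ[d/b](ρ[z/v](R))) → 5
  (S ∪ π[z,d](ρ[d/b](ρ[z/v](R)))) → 8
  ρ[h/d]((S ∪ π[z,d](ρ[d/b](ρ[z/v](R))))) → 8
E2 subexpression sizes:
  S → 3
  R → 5
  ρ[z/v](R) → 5
  ρ[d/b](ρ[z/v](R)) → 5
  π[z,d](ρ[d/b](ρ[z/v](R))) → 5
  (S − π[z,d](ρ[d/b](ρ[z/v](R)))) → 3
  ρ[h/d]((S − π[z,d](ρ[d/b](ρ[z/v](R))))) → 3

E1 result:
z | h
p | 1
p | 4
p | 9
q | 8
s | 8
s | 9
t | 3
t | 5
E2 result:
z | h
p | 4
p | 9
s | 8
Witness: ('q', 8) appears 1× in E1 but 0× in E2.

no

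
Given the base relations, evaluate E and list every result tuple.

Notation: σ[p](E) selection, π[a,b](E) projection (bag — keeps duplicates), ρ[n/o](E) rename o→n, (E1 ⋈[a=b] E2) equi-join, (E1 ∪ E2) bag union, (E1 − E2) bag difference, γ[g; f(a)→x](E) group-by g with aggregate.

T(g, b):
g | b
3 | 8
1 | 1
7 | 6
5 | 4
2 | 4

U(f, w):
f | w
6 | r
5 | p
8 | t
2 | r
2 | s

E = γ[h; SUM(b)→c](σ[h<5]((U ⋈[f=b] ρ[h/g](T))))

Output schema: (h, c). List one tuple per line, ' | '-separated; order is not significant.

Per-node cardinality:
  U → 5
  T → 5
  ρ[h/g](T) → 5
  (U ⋈[f=b] ρ[h/g](T)) → 2
  σ[h<5]((U ⋈[f=b] ρ[h/g](T))) → 1
  γ[h; SUM(b)→c](σ[h<5]((U ⋈[f=b] ρ[h/g](T)))) → 1

== RESULT ==
h | c
3 | 8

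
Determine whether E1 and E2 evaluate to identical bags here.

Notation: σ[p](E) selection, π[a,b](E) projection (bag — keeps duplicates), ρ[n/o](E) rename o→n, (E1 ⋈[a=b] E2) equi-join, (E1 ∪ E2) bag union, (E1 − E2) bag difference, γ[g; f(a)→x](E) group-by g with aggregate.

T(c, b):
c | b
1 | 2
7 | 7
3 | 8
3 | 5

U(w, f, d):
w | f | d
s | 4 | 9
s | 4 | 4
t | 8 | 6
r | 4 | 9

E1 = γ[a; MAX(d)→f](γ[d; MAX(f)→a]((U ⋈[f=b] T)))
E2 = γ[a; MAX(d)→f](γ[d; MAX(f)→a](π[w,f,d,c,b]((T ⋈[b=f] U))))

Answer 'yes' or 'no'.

E1 per-node cardinality:
  U → 4
  T → 4
  (U ⋈[f=b] T) → 1
  γ[d; MAX(f)→a]((U ⋈[f=b] T)) → 1
  γ[a; MAX(d)→f](γ[d; MAX(f)→a]((U ⋈[f=b] T))) → 1
E2 per-node cardinality:
  T → 4
  U → 4
  (T ⋈[b=f] U) → 1
  π[w,f,d,c,b]((T ⋈[b=f] U)) → 1
  γ[d; MAX(f)→a](π[w,f,d,c,b]((T ⋈[b=f] U))) → 1
  γ[a; MAX(d)→f](γ[d; MAX(f)→a](π[w,f,d,c,b]((T ⋈[b=f] U)))) → 1

E1 and E2 produce the same multiset:
a | f
8 | 6

yes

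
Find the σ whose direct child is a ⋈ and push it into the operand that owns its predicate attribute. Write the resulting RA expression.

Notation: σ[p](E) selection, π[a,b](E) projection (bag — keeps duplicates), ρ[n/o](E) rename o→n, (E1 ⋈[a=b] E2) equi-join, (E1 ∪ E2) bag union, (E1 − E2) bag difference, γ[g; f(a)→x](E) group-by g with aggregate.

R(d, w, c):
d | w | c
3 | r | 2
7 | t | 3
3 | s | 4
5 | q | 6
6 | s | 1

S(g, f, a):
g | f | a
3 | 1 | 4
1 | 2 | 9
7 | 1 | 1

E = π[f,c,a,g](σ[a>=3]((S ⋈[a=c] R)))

σ filters on a, owned by the left side.
E' = π[f,c,a,g]((σ[a>=3](S) ⋈[a=c] R))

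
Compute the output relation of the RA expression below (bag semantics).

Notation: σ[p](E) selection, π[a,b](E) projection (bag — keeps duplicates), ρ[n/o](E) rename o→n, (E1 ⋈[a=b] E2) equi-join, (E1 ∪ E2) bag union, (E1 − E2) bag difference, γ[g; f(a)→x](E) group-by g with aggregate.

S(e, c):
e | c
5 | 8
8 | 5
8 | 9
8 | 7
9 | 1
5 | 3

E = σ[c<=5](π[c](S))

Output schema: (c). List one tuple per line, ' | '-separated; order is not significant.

Stepwise |·|:
  S → 6
  π[c](S) → 6
  σ[c<=5](π[c](S)) → 3

== RESULT ==
c
1
3
5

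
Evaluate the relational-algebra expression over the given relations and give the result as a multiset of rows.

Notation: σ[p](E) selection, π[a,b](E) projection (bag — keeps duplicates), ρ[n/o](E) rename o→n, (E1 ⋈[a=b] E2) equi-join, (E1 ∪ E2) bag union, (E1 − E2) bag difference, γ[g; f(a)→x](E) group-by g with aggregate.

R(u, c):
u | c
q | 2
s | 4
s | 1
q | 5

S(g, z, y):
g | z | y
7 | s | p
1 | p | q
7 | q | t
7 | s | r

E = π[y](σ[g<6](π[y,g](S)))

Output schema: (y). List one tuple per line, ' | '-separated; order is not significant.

Subexpression sizes:
  S → 4
  π[y,g](S) → 4
  σ[g<6](π[y,g](S)) → 1
  π[y](σ[g<6](π[y,g](S))) → 1

== RESULT ==
y
q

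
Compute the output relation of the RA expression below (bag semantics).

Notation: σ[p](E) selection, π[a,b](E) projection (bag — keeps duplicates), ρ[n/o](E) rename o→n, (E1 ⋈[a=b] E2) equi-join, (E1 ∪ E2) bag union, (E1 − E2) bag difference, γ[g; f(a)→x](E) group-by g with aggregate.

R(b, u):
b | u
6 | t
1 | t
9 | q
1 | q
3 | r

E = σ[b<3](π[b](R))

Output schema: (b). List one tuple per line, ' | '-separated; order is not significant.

Stepwise |·|:
  R → 5
  π[b](R) → 5
  σ[b<3](π[b](R)) → 2

== RESULT ==
b
1
1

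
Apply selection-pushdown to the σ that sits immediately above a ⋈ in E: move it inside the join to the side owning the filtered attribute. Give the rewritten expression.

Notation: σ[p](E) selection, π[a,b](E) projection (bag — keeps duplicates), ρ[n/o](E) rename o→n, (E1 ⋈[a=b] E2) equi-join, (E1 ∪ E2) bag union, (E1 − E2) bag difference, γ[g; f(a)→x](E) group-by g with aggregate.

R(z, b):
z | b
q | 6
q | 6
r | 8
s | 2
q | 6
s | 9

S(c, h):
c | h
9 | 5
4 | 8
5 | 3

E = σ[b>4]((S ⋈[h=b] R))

σ filters on b, owned by the right side.
E' = (S ⋈[h=b] σ[b>4](R))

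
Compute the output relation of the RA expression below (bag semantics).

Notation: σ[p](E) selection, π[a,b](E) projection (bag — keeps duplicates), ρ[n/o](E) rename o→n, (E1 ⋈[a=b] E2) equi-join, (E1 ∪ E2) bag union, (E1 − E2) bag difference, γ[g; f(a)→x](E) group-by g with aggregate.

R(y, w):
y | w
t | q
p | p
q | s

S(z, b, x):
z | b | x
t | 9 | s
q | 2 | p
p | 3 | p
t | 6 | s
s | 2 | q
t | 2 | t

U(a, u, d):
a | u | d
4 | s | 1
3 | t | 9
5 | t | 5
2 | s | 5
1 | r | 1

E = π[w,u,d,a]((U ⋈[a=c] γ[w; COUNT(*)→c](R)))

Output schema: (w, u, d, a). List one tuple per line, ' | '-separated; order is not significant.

Stepwise |·|:
  U → 5
  R → 3
  γ[w; COUNT(*)→c](R) → 3
  (U ⋈[a=c] γ[w; COUNT(*)→c](R)) → 3
  π[w,u,d,a]((U ⋈[a=c] γ[w; COUNT(*)→c](R))) → 3

== RESULT ==
w | u | d | a
p | r | 1 | 1
q | r | 1 | 1
s | r | 1 | 1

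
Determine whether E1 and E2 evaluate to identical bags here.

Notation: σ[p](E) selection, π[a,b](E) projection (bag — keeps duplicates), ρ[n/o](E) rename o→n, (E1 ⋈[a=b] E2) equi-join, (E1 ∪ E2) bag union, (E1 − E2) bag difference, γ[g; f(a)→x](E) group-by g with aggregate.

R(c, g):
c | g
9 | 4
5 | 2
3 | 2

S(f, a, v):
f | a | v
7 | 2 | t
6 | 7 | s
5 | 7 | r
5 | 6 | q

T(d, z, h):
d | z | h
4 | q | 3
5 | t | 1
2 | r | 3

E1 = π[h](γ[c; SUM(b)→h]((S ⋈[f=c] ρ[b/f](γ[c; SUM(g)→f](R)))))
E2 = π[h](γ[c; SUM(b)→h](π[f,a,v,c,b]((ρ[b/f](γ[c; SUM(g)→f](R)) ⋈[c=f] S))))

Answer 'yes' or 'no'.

E1 subexpression sizes:
  S → 4
  R → 3
  γ[c; SUM(g)→f](R) → 3
  ρ[b/f](γ[c; SUM(g)→f](R)) → 3
  (S ⋈[f=c] ρ[b/f](γ[c; SUM(g)→f](R))) → 2
  γ[c; SUM(b)→h]((S ⋈[f=c] ρ[b/f](γ[c; SUM(g)→f](R)))) → 1
  π[h](γ[c; SUM(b)→h]((S ⋈[f=c] ρ[b/f](γ[c; SUM(g)→f](R))))) → 1
E2 subexpression sizes:
  R → 3
  γ[c; SUM(g)→f](R) → 3
  ρ[b/f](γ[c; SUM(g)→f](R)) → 3
  S → 4
  (ρ[b/f](γ[c; SUM(g)→f](R)) ⋈[c=f] S) → 2
  π[f,a,v,c,b]((ρ[b/f](γ[c; SUM(g)→f](R)) ⋈[c=f] S)) → 2
  γ[c; SUM(b)→h](π[f,a,v,c,b]((ρ[b/f](γ[c; SUM(g)→f](R)) ⋈[c=f] S))) → 1
  π[h](γ[c; SUM(b)→h](π[f,a,v,c,b]((ρ[b/f](γ[c; SUM(g)→f](R)) ⋈[c=f] S)))) → 1

E1 and E2 produce the same multiset:
h
4

yes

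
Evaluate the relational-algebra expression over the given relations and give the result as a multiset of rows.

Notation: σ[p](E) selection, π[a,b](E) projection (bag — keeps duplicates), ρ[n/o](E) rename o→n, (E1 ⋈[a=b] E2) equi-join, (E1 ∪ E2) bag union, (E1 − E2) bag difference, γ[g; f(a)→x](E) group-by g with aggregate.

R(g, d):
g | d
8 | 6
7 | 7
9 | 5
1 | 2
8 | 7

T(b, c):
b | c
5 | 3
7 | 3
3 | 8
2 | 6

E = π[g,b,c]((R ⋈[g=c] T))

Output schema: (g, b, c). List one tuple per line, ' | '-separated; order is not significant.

Per-node cardinality:
  R → 5
  T → 4
  (R ⋈[g=c] T) → 2
  π[g,b,c]((R ⋈[g=c] T)) → 2

== RESULT ==
g | b | c
8 | 3 | 8
8 | 3 | 8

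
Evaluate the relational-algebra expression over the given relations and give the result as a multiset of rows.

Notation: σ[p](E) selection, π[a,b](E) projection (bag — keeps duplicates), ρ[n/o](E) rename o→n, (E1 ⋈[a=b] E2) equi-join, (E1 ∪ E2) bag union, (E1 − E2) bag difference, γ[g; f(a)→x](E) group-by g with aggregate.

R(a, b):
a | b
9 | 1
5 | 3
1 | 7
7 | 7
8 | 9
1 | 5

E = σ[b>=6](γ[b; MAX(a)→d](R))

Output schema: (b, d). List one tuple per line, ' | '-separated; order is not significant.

Per-node cardinality:
  R → 6
  γ[b; MAX(a)→d](R) → 5
  σ[b>=6](γ[b; MAX(a)→d](R)) → 2

== RESULT ==
b | d
7 | 7
9 | 8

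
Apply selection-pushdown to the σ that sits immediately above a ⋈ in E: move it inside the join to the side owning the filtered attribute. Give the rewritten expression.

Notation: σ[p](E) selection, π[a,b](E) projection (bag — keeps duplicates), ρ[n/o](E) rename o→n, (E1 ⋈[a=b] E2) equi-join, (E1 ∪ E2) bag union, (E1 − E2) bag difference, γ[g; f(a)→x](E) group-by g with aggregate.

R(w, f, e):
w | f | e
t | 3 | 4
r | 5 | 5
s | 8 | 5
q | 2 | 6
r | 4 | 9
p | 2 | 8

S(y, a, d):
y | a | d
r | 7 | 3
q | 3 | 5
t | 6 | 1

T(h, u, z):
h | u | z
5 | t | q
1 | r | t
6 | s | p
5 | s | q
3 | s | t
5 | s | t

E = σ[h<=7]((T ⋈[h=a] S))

σ filters on h, owned by the left side.
E' = (σ[h<=7](T) ⋈[h=a] S)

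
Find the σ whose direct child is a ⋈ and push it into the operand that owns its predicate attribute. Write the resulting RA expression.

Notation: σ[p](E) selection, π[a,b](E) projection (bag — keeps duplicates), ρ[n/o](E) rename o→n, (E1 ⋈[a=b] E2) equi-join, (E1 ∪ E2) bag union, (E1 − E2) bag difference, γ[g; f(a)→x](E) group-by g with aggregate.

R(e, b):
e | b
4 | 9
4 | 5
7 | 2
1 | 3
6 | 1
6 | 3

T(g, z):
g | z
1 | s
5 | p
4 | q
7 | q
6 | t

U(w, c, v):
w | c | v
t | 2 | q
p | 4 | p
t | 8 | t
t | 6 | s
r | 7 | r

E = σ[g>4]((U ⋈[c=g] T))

σ filters on g, owned by the right side.
E' = (U ⋈[c=g] σ[g>4](T))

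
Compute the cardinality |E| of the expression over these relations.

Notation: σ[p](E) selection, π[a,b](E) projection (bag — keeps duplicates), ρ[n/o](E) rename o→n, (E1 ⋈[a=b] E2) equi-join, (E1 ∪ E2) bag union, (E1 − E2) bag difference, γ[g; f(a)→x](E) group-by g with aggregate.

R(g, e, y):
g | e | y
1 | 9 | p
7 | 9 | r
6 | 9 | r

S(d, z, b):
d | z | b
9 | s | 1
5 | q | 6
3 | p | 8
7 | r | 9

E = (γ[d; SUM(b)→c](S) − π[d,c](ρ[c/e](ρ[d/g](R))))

Subexpression sizes:
  S → 4
  γ[d; SUM(b)→c](S) → 4
  R → 3
  ρ[d/g](R) → 3
  ρ[c/e](ρ[d/g](R)) → 3
  π[d,c](ρ[c/e](ρ[d/g](R))) → 3
  (γ[d; SUM(b)→c](S) − π[d,c](ρ[c/e](ρ[d/g](R)))) → 3

|E| = 3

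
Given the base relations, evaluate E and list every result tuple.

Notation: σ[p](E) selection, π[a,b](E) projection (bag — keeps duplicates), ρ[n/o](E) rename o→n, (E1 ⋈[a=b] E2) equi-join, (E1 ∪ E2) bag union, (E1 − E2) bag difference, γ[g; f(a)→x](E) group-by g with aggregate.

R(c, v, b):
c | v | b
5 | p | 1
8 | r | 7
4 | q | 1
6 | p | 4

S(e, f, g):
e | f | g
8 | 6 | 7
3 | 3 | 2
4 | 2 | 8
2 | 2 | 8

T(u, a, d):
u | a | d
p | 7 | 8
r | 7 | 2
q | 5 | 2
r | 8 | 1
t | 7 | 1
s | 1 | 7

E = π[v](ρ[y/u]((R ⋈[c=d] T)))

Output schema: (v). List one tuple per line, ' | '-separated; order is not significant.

Subexpression sizes:
  R → 4
  T → 6
  (R ⋈[c=d] T) → 1
  ρ[y/u]((R ⋈[c=d] T)) → 1
  π[v](ρ[y/u]((R ⋈[c=d] T))) → 1

== RESULT ==
v
r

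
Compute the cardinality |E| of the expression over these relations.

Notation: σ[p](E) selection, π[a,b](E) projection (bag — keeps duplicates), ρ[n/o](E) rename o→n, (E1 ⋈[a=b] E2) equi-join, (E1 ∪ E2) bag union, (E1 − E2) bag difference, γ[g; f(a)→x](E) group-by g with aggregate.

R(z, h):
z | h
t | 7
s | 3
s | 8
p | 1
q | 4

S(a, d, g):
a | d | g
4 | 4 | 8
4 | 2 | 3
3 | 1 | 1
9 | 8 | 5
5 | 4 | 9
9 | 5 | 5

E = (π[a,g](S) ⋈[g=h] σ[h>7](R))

Per-node cardinality:
  S → 6
  π[a,g](S) → 6
  R → 5
  σ[h>7](R) → 1
  (π[a,g](S) ⋈[g=h] σ[h>7](R)) → 1

|E| = 1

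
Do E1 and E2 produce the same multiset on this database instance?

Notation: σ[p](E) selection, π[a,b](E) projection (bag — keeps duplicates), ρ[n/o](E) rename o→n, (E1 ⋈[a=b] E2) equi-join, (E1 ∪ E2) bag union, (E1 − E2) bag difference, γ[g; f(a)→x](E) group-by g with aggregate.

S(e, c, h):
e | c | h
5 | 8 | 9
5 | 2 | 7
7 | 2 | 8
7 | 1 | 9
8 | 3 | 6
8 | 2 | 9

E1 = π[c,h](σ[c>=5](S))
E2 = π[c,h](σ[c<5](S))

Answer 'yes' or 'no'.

E1 subexpression sizes:
  S → 6
  σ[c>=5](S) → 1
  π[c,h](σ[c>=5](S)) → 1
E2 subexpression sizes:
  S → 6
  σ[c<5](S) → 5
  π[c,h](σ[c<5](S)) → 5

E1 result:
c | h
8 | 9
E2 result:
c | h
1 | 9
2 | 7
2 | 8
2 | 9
3 | 6
Witness: (2, 9) appears 0× in E1 but 1× in E2.

no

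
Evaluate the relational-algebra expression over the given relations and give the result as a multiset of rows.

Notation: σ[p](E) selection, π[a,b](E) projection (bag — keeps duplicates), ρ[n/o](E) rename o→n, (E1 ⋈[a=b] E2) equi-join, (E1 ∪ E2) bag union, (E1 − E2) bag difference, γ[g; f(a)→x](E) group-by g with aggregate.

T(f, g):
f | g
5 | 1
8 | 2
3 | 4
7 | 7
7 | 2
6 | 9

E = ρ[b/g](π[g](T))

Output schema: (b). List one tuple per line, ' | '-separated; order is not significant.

Subexpression sizes:
  T → 6
  π[g](T) → 6
  ρ[b/g](π[g](T)) → 6

== RESULT ==
b
1
2
2
4
7
9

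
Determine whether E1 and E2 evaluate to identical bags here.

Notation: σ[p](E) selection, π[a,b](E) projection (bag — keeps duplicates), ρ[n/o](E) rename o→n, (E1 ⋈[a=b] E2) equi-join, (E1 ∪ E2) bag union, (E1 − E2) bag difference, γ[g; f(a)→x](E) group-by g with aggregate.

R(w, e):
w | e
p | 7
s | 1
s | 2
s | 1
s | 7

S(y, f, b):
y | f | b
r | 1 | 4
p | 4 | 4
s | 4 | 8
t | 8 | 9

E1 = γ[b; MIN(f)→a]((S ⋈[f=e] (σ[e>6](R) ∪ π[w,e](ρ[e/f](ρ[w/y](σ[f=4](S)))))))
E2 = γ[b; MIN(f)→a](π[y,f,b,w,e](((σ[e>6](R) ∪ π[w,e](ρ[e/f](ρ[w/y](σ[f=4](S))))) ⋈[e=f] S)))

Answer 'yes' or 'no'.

E1 row counts bottom-up:
  S → 4
  R → 5
  σ[e>6](R) → 2
  S → 4
  σ[f=4](S) → 2
  ρ[w/y](σ[f=4](S)) → 2
  ρ[e/f](ρ[w/y](σ[f=4](S))) → 2
  π[w,e](ρ[e/f](ρ[w/y](σ[f=4](S)))) → 2
  (σ[e>6](R) ∪ π[w,e](ρ[e/f](ρ[w/y](σ[f=4](S))))) → 4
  (S ⋈[f=e] (σ[e>6](R) ∪ π[w,e](ρ[e/f](ρ[w/y](σ[f=4](S)))))) → 4
  γ[b; MIN(f)→a]((S ⋈[f=e] (σ[e>6](R) ∪ π[w,e](ρ[e/f](ρ[w/y](σ[f=4](S))))))) → 2
E2 row counts bottom-up:
  R → 5
  σ[e>6](R) → 2
  S → 4
  σ[f=4](S) → 2
  ρ[w/y](σ[f=4](S)) → 2
  ρ[e/f](ρ[w/y](σ[f=4](S))) → 2
  π[w,e](ρ[e/f](ρ[w/y](σ[f=4](S)))) → 2
  (σ[e>6](R) ∪ π[w,e](ρ[e/f](ρ[w/y](σ[f=4](S))))) → 4
  S → 4
  ((σ[e>6](R) ∪ π[w,e](ρ[e/f](ρ[w/y](σ[f=4](S))))) ⋈[e=f] S) → 4
  π[y,f,b,w,e](((σ[e>6](R) ∪ π[w,e](ρ[e/f](ρ[w/y](σ[f=4](S))))) ⋈[e=f] S)) → 4
  γ[b; MIN(f)→a](π[y,f,b,w,e](((σ[e>6](R) ∪ π[w,e](ρ[e/f](ρ[w/y](σ[f=4](S))))) ⋈[e=f] S))) → 2

E1 and E2 produce the same multiset:
b | a
4 | 4
8 | 4

yes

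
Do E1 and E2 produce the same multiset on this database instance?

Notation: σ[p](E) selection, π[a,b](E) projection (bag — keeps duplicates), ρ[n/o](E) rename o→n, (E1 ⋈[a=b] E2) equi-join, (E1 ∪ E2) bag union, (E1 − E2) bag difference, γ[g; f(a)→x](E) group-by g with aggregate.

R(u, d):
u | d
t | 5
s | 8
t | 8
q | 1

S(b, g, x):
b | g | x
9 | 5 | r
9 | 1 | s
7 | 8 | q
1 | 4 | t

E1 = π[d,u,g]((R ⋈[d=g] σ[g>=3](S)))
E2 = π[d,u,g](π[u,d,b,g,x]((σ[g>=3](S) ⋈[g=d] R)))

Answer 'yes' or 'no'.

E1 subexpression sizes:
  R → 4
  S → 4
  σ[g>=3](S) → 3
  (R ⋈[d=g] σ[g>=3](S)) → 3
  π[d,u,g]((R ⋈[d=g] σ[g>=3](S))) → 3
E2 subexpression sizes:
  S → 4
  σ[g>=3](S) → 3
  R → 4
  (σ[g>=3](S) ⋈[g=d] R) → 3
  π[u,d,b,g,x]((σ[g>=3](S) ⋈[g=d] R)) → 3
  π[d,u,g](π[u,d,b,g,x]((σ[g>=3](S) ⋈[g=d] R))) → 3

E1 and E2 produce the same multiset:
d | u | g
5 | t | 5
8 | s | 8
8 | t | 8

yes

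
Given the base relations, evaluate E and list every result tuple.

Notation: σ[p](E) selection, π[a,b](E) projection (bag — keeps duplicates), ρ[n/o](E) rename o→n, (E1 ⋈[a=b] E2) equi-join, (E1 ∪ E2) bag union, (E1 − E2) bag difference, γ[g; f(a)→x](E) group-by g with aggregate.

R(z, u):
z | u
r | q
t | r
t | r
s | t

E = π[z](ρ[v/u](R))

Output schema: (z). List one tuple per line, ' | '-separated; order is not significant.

Stepwise |·|:
  R → 4
  ρ[v/u](R) → 4
  π[z](ρ[v/u](R)) → 4

== RESULT ==
z
r
s
t
t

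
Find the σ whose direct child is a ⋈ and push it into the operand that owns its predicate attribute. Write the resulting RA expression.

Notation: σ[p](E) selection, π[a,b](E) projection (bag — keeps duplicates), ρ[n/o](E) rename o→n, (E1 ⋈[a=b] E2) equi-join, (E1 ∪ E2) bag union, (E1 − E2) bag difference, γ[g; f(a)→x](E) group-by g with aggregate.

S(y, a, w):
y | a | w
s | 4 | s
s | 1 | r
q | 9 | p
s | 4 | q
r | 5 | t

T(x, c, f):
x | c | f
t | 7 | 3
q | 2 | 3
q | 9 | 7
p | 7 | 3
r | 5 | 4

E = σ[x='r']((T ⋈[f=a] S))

σ filters on x, owned by the left side.
E' = (σ[x='r'](T) ⋈[f=a] S)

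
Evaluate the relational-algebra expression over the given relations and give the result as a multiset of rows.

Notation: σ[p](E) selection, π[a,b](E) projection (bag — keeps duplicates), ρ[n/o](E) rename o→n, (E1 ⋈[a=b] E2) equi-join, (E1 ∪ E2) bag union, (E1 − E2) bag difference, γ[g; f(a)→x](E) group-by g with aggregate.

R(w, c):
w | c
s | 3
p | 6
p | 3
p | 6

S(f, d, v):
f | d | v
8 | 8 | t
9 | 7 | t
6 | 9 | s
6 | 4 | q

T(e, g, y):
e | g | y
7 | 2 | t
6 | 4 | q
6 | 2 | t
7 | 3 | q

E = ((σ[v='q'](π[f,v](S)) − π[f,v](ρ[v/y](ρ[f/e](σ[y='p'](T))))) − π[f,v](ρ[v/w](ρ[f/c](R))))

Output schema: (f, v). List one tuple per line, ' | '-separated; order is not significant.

Row counts bottom-up:
  S → 4
  π[f,v](S) → 4
  σ[v='q'](π[f,v](S)) → 1
  T → 4
  σ[y='p'](T) → 0
  ρ[f/e](σ[y='p'](T)) → 0
  ρ[v/y](ρ[f/e](σ[y='p'](T))) → 0
  π[f,v](ρ[v/y](ρ[f/e](σ[y='p'](T)))) → 0
  (σ[v='q'](π[f,v](S)) − π[f,v](ρ[v/y](ρ[f/e](σ[y='p'](T))))) → 1
  R → 4
  ρ[f/c](R) → 4
  ρ[v/w](ρ[f/c](R)) → 4
  π[f,v](ρ[v/w](ρ[f/c](R))) → 4
  ((σ[v='q'](π[f,v](S)) − π[f,v](ρ[v/y](ρ[f/e](σ[y='p'](T))))) − π[f,v](ρ[v/w](ρ[f/c](R)))) → 1

== RESULT ==
f | v
6 | q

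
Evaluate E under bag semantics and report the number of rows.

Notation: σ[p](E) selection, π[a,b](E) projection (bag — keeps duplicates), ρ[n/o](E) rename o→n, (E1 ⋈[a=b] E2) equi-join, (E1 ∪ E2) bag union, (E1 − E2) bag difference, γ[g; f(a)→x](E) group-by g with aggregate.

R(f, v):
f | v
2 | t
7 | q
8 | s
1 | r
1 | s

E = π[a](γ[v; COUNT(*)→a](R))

Row counts bottom-up:
  R → 5
  γ[v; COUNT(*)→a](R) → 4
  π[a](γ[v; COUNT(*)→a](R)) → 4

|E| = 4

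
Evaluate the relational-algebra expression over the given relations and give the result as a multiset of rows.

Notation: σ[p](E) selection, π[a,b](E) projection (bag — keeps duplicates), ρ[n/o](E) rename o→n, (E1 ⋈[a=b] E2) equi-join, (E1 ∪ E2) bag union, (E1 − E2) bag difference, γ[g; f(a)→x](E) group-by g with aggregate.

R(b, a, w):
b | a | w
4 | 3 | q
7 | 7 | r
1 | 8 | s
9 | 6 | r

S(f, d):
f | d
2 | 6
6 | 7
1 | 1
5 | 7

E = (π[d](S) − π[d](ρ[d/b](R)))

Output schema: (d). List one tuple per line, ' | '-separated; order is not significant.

Stepwise |·|:
  S → 4
  π[d](S) → 4
  R → 4
  ρ[d/b](R) → 4
  π[d](ρ[d/b](R)) → 4
  (π[d](S) − π[d](ρ[d/b](R))) → 2

== RESULT ==
d
6
7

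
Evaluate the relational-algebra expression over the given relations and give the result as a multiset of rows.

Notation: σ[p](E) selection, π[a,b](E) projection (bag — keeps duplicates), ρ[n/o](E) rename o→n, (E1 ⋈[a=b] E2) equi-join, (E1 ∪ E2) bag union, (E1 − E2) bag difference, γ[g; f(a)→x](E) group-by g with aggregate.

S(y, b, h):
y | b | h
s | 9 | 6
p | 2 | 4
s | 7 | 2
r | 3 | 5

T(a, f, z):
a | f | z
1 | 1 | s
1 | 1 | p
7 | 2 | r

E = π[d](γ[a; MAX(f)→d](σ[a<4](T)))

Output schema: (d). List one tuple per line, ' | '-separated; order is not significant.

Row counts bottom-up:
  T → 3
  σ[a<4](T) → 2
  γ[a; MAX(f)→d](σ[a<4](T)) → 1
  π[d](γ[a; MAX(f)→d](σ[a<4](T))) → 1

== RESULT ==
d
1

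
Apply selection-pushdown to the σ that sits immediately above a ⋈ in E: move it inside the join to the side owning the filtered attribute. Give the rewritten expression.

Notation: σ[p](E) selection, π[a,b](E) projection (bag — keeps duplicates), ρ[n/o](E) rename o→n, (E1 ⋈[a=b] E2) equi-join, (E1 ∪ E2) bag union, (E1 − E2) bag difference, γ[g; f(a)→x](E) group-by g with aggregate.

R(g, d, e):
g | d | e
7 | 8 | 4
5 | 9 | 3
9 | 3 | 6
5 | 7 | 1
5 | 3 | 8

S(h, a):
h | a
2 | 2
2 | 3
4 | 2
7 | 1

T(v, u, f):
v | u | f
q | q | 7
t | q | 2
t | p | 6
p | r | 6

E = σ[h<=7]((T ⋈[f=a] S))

σ filters on h, owned by the right side.
E' = (T ⋈[f=a] σ[h<=7](S))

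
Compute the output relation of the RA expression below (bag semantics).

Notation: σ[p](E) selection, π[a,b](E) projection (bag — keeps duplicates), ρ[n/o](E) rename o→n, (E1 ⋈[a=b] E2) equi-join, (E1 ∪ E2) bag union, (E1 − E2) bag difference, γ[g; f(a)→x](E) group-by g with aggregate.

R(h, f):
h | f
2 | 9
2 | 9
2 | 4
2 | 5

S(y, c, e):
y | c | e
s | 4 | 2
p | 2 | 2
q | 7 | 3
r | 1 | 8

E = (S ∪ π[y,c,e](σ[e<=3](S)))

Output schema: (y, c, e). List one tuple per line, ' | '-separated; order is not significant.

Row counts bottom-up:
  S → 4
  S → 4
  σ[e<=3](S) → 3
  π[y,c,e](σ[e<=3](S)) → 3
  (S ∪ π[y,c,e](σ[e<=3](S))) → 7

== RESULT ==
y | c | e
p | 2 | 2
p | 2 | 2
q | 7 | 3
q | 7 | 3
r | 1 | 8
s | 4 | 2
s | 4 | 2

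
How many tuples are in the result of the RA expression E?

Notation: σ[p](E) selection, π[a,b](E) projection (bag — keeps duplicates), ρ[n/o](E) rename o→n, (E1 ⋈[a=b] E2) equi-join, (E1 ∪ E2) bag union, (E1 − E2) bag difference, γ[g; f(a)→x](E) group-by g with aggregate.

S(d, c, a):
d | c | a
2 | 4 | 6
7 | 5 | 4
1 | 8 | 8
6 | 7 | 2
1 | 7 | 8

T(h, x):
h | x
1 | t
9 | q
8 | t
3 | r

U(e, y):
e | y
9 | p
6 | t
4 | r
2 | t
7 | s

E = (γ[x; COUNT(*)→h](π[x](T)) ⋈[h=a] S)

Per-node cardinality:
  T → 4
  π[x](T) → 4
  γ[x; COUNT(*)→h](π[x](T)) → 3
  S → 5
  (γ[x; COUNT(*)→h](π[x](T)) ⋈[h=a] S) → 1

|E| = 1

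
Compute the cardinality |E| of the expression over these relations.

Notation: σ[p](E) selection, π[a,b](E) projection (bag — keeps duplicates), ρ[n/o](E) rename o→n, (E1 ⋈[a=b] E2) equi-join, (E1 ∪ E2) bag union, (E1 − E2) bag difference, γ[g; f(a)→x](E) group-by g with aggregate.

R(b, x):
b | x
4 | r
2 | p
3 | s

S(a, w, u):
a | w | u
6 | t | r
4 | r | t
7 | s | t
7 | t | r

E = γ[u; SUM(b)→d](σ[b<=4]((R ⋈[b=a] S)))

Row counts bottom-up:
  R → 3
  S → 4
  (R ⋈[b=a] S) → 1
  σ[b<=4]((R ⋈[b=a] S)) → 1
  γ[u; SUM(b)→d](σ[b<=4]((R ⋈[b=a] S))) → 1

|E| = 1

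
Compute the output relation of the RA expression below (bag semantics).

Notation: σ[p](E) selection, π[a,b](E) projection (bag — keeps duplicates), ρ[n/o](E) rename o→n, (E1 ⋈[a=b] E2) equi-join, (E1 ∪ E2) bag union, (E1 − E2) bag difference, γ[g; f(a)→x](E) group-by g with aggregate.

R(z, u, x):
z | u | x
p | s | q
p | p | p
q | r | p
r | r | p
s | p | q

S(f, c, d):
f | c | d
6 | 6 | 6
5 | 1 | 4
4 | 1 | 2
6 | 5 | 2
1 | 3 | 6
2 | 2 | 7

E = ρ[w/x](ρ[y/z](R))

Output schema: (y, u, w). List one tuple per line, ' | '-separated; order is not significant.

Stepwise |·|:
  R → 5
  ρ[y/z](R) → 5
  ρ[w/x](ρ[y/z](R)) → 5

== RESULT ==
y | u | w
p | p | p
p | s | q
q | r | p
r | r | p
s | p | q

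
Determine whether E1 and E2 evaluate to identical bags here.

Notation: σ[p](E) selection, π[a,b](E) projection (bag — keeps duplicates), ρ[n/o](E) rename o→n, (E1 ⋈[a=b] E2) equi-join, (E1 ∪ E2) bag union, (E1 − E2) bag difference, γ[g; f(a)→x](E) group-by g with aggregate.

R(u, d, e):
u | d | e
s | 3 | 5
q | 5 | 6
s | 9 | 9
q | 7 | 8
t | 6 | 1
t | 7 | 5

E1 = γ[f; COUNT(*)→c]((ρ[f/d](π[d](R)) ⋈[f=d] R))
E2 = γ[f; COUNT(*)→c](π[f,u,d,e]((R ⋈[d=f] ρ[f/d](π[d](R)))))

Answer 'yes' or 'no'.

E1 row counts bottom-up:
  R → 6
  π[d](R) → 6
  ρ[f/d](π[d](R)) → 6
  R → 6
  (ρ[f/d](π[d](R)) ⋈[f=d] R) → 8
  γ[f; COUNT(*)→c]((ρ[f/d](π[d](R)) ⋈[f=d] R)) → 5
E2 row counts bottom-up:
  R → 6
  R → 6
  π[d](R) → 6
  ρ[f/d](π[d](R)) → 6
  (R ⋈[d=f] ρ[f/d](π[d](R))) → 8
  π[f,u,d,e]((R ⋈[d=f] ρ[f/d](π[d](R)))) → 8
  γ[f; COUNT(*)→c](π[f,u,d,e]((R ⋈[d=f] ρ[f/d](π[d](R))))) → 5

E1 and E2 produce the same multiset:
f | c
3 | 1
5 | 1
6 | 1
7 | 4
9 | 1

yes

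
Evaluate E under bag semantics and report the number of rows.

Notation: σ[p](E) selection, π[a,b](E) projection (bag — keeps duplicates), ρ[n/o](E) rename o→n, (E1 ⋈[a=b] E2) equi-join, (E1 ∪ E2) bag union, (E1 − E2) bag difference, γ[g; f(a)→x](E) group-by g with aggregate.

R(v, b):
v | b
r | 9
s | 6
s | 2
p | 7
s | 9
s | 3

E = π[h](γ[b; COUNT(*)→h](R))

Subexpression sizes:
  R → 6
  γ[b; COUNT(*)→h](R) → 5
  π[h](γ[b; COUNT(*)→h](R)) → 5

|E| = 5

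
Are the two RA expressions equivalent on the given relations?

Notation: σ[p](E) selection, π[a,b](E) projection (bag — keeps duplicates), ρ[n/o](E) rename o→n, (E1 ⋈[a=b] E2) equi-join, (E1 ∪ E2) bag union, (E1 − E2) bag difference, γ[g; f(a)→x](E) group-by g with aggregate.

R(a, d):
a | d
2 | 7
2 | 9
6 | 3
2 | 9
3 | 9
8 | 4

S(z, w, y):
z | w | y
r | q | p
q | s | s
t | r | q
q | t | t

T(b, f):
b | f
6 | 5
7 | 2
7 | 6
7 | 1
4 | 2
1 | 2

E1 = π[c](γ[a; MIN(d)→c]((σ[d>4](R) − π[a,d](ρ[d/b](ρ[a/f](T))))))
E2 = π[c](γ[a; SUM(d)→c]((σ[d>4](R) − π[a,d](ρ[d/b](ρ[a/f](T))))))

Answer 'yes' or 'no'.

E1 subexpression sizes:
  R → 6
  σ[d>4](R) → 4
  T → 6
  ρ[a/f](T) → 6
  ρ[d/b](ρ[a/f](T)) → 6
  π[a,d](ρ[d/b](ρ[a/f](T))) → 6
  (σ[d>4](R) − π[a,d](ρ[d/b](ρ[a/f](T)))) → 3
  γ[a; MIN(d)→c]((σ[d>4](R) − π[a,d](ρ[d/b](ρ[a/f](T))))) → 2
  π[c](γ[a; MIN(d)→c]((σ[d>4](R) − π[a,d](ρ[d/b](ρ[a/f](T)))))) → 2
E2 subexpression sizes:
  R → 6
  σ[d>4](R) → 4
  T → 6
  ρ[a/f](T) → 6
  ρ[d/b](ρ[a/f](T)) → 6
  π[a,d](ρ[d/b](ρ[a/f](T))) → 6
  (σ[d>4](R) − π[a,d](ρ[d/b](ρ[a/f](T)))) → 3
  γ[a; SUM(d)→c]((σ[d>4](R) − π[a,d](ρ[d/b](ρ[a/f](T))))) → 2
  π[c](γ[a; SUM(d)→c]((σ[d>4](R) − π[a,d](ρ[d/b](ρ[a/f](T)))))) → 2

E1 result:
c
9
9
E2 result:
c
9
18
Witness: (18,) appears 0× in E1 but 1× in E2.

no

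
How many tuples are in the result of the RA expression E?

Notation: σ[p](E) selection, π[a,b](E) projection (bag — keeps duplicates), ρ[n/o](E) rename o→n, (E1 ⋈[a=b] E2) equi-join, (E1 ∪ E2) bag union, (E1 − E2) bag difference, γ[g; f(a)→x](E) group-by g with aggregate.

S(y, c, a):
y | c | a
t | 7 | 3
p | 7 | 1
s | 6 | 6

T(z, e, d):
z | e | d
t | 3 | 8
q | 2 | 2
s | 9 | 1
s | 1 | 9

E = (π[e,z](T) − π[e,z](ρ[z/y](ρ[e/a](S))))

Subexpression sizes:
  T → 4
  π[e,z](T) → 4
  S → 3
  ρ[e/a](S) → 3
  ρ[z/y](ρ[e/a](S)) → 3
  π[e,z](ρ[z/y](ρ[e/a](S))) → 3
  (π[e,z](T) − π[e,z](ρ[z/y](ρ[e/a](S)))) → 3

|E| = 3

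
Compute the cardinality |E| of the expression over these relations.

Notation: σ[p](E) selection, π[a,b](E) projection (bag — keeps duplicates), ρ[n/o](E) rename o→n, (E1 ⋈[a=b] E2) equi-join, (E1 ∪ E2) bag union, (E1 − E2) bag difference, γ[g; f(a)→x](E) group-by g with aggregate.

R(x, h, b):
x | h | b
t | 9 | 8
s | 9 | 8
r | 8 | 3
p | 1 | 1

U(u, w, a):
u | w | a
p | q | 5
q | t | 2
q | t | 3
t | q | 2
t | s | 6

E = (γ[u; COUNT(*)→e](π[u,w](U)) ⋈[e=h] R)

Row counts bottom-up:
  U → 5
  π[u,w](U) → 5
  γ[u; COUNT(*)→e](π[u,w](U)) → 3
  R → 4
  (γ[u; COUNT(*)→e](π[u,w](U)) ⋈[e=h] R) → 1

|E| = 1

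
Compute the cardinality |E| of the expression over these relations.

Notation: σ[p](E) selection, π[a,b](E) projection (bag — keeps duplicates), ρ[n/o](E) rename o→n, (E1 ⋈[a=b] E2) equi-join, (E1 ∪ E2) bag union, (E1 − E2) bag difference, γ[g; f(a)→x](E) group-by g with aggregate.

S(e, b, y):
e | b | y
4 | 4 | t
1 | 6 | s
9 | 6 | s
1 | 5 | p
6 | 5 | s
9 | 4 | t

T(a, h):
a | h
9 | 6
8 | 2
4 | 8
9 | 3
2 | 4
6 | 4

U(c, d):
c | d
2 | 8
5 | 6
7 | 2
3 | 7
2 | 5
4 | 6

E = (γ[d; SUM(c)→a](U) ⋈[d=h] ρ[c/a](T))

Per-node cardinality:
  U → 6
  γ[d; SUM(c)→a](U) → 5
  T → 6
  ρ[c/a](T) → 6
  (γ[d; SUM(c)→a](U) ⋈[d=h] ρ[c/a](T)) → 3

|E| = 3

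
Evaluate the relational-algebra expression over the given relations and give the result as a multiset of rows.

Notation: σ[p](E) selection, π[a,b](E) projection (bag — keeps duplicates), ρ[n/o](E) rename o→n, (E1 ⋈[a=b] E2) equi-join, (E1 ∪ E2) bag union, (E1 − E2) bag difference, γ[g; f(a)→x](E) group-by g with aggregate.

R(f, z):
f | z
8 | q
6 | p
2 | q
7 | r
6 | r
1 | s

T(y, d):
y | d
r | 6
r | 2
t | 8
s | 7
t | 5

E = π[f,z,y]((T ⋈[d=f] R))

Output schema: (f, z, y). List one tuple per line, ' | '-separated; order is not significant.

Per-node cardinality:
  T → 5
  R → 6
  (T ⋈[d=f] R) → 5
  π[f,z,y]((T ⋈[d=f] R)) → 5

== RESULT ==
f | z | y
2 | q | r
6 | p | r
6 | r | r
7 | r | s
8 | q | t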